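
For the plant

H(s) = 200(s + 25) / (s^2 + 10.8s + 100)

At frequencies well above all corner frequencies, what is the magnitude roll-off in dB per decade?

-20 dB/decade

Each pole contributes −20 dB/decade at high frequency; each zero contributes +20 dB/decade.
Net: 1 zero(s) − 2 pole(s) → -20 dB/decade.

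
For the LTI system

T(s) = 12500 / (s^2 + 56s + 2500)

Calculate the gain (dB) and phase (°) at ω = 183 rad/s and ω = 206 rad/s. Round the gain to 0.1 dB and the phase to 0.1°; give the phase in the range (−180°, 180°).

At s = jω = j183:
quadratic: (j183)² + 56·j183 + 2500 = -30989 + j10248 → |·| ≈ 32640, ∠ ≈ 161.70°
|T| = 12500 / 32640 ≈ 0.38297
Gain = 20 log₁₀(0.38297) ≈ -8.34 dB
∠T = 0.00° − 161.70° = -161.70°

At s = jω = j206:
quadratic: (j206)² + 56·j206 + 2500 = -39936 + j11536 → |·| ≈ 41569, ∠ ≈ 163.89°
|T| = 12500 / 41569 ≈ 0.3007
Gain = 20 log₁₀(0.3007) ≈ -10.44 dB
∠T = 0.00° − 163.89° = -163.89°

ω = 183: -8.3 dB, -161.7°; ω = 206: -10.4 dB, -163.9°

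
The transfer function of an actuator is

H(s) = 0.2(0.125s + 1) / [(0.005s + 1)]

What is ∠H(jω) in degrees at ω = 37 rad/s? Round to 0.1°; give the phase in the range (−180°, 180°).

67.3°

At ω = 37 rad/s:
zero (1 + j37·0.125) = 1 + j4.625 → |·| ≈ 4.7319, ∠ ≈ 77.80°
pole (1 + j37·0.005) = 1 + j0.185 → |·| ≈ 1.017, ∠ ≈ 10.48°
∠H = (77.80°) − (10.48°) = 67.32°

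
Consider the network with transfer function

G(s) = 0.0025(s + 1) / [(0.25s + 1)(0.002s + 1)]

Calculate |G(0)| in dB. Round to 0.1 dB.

G(0) = 0.0025 · 1 / 1 = 0.0025
20 log₁₀(0.0025) ≈ -52.04 dB

-52.0 dB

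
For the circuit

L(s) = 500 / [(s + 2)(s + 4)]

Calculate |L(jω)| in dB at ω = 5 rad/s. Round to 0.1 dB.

At s = jω = j5:
pole (s+2): 2 + j5 → |·| = √(2²+5²) = √29 ≈ 5.3852, ∠ = arctan(5/2) ≈ 68.20°
pole (s+4): 4 + j5 → |·| = √(4²+5²) = √41 ≈ 6.4031, ∠ = arctan(5/4) ≈ 51.34°
|L| = 500 / 34.482 ≈ 14.5
Gain = 20 log₁₀(14.5) ≈ 23.23 dB

23.2 dB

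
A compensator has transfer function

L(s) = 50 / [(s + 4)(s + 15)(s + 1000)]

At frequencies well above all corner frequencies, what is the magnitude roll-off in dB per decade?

Each pole contributes −20 dB/decade at high frequency; each zero contributes +20 dB/decade.
Net: 0 zero(s) − 3 pole(s) → -60 dB/decade.

-60 dB/decade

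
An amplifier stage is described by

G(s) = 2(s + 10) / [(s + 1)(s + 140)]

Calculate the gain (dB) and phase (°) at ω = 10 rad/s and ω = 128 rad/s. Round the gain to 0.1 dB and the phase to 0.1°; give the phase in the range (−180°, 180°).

ω = 10: -34.0 dB, -43.4°; ω = 128: -39.5 dB, -46.5°

At s = jω = j10:
zero (s+10): 10 + j10 → |·| = √(10²+10²) = √200 ≈ 14.142, ∠ = arctan(10/10) ≈ 45.00°
pole (s+1): 1 + j10 → |·| = √(1²+10²) = √101 ≈ 10.05, ∠ = arctan(10/1) ≈ 84.29°
pole (s+140): 140 + j10 → |·| = √(140²+10²) = √19700 ≈ 140.36, ∠ = arctan(10/140) ≈ 4.09°
|G| = 2 · 14.142 / 1410.6 ≈ 0.020051
Gain = 20 log₁₀(0.020051) ≈ -33.96 dB
∠G = 45.00° − 88.38° = -43.38°

At s = jω = j128:
zero (s+10): 10 + j128 → |·| = √(10²+128²) = √16484 ≈ 128.39, ∠ = arctan(128/10) ≈ 85.53°
pole (s+1): 1 + j128 → |·| = √(1²+128²) = √16385 ≈ 128, ∠ = arctan(128/1) ≈ 89.55°
pole (s+140): 140 + j128 → |·| = √(140²+128²) = √35984 ≈ 189.69, ∠ = arctan(128/140) ≈ 42.44°
|G| = 2 · 128.39 / 24280 ≈ 0.010576
Gain = 20 log₁₀(0.010576) ≈ -39.51 dB
∠G = 85.53° − 131.99° = -46.46°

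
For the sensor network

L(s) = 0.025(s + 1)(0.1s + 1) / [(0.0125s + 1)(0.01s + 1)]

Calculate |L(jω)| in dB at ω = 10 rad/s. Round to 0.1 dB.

At ω = 10 rad/s:
zero (1 + j10·1) = 1 + j10 → |·| ≈ 10.05, ∠ ≈ 84.29°
zero (1 + j10·0.1) = 1 + j1 → |·| ≈ 1.4142, ∠ ≈ 45.00°
pole (1 + j10·0.0125) = 1 + j0.125 → |·| ≈ 1.0078, ∠ ≈ 7.13°
pole (1 + j10·0.01) = 1 + j0.1 → |·| ≈ 1.005, ∠ ≈ 5.71°
|L| = 0.025 · 10.05 · 1.4142 / (1.0078 · 1.005) ≈ 0.35081
Gain = 20 log₁₀(0.35081) ≈ -9.10 dB

-9.1 dB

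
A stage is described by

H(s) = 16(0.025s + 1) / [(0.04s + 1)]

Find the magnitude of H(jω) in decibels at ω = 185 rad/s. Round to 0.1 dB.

At ω = 185 rad/s:
zero (1 + j185·0.025) = 1 + j4.625 → |·| ≈ 4.7319, ∠ ≈ 77.80°
pole (1 + j185·0.04) = 1 + j7.4 → |·| ≈ 7.4673, ∠ ≈ 82.30°
|H| = 16 · 4.7319 / (7.4673) ≈ 10.139
Gain = 20 log₁₀(10.139) ≈ 20.12 dB

20.1 dB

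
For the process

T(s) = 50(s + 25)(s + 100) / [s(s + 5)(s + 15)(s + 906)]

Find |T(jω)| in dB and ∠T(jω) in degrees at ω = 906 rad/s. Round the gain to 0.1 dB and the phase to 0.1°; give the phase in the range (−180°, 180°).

At s = jω = j906:
zero (s+25): 25 + j906 → |·| = √(25²+906²) = √821461 ≈ 906.34, ∠ = arctan(906/25) ≈ 88.42°
zero (s+100): 100 + j906 → |·| = √(100²+906²) = √830836 ≈ 911.5, ∠ = arctan(906/100) ≈ 83.70°
pole (s+5): 5 + j906 → |·| = √(5²+906²) = √820861 ≈ 906.01, ∠ = arctan(906/5) ≈ 89.68°
pole (s+15): 15 + j906 → |·| = √(15²+906²) = √821061 ≈ 906.12, ∠ = arctan(906/15) ≈ 89.05°
pole (s+906): 906 + j906 → |·| = √(906²+906²) = √1641672 ≈ 1281.3, ∠ = arctan(906/906) ≈ 45.00°
pole at origin: |s| = 906, ∠ = 90.00° (in denominator)
|T| = 50 · 8.2613e+05 / 9.5301e+11 ≈ 4.3343e-05
Gain = 20 log₁₀(4.3343e-05) ≈ -87.26 dB
∠T = 172.12° − 313.73° = -141.61°

-87.3 dB, -141.6°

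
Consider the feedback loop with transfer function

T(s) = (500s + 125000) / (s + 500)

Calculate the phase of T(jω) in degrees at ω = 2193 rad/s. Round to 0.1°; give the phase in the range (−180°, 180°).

6.3°

Substitute s = j2193:
Numerator: 500(j2193) + 125000 = 125000 + j1096500
Denominator: (j2193) + 500 = 500 + j2193
|N| = √(125000² + 1096500²) ≈ 1.1036e+06, ∠N ≈ 83.50°
|D| = √(500² + 2193²) ≈ 2249.3, ∠D ≈ 77.16°
∠T = 83.50° − 77.16° = 6.34°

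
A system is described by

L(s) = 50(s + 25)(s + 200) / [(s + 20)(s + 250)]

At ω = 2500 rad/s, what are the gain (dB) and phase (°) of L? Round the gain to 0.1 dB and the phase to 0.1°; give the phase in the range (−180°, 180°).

34.0 dB, 1.0°

At s = jω = j2500:
zero (s+25): 25 + j2500 → |·| = √(25²+2500²) = √6250625 ≈ 2500.1, ∠ = arctan(2500/25) ≈ 89.43°
zero (s+200): 200 + j2500 → |·| = √(200²+2500²) = √6290000 ≈ 2508, ∠ = arctan(2500/200) ≈ 85.43°
pole (s+20): 20 + j2500 → |·| = √(20²+2500²) = √6250400 ≈ 2500.1, ∠ = arctan(2500/20) ≈ 89.54°
pole (s+250): 250 + j2500 → |·| = √(250²+2500²) = √6312500 ≈ 2512.5, ∠ = arctan(2500/250) ≈ 84.29°
|L| = 50 · 6.2703e+06 / 6.2815e+06 ≈ 49.911
Gain = 20 log₁₀(49.911) ≈ 33.96 dB
∠L = 174.86° − 173.83° = 1.03°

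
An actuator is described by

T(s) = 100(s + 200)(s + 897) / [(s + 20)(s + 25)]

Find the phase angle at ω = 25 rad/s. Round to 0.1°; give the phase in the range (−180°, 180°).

-87.6°

At s = jω = j25:
zero (s+200): 200 + j25 → |·| = √(200²+25²) = √40625 ≈ 201.56, ∠ = arctan(25/200) ≈ 7.13°
zero (s+897): 897 + j25 → |·| = √(897²+25²) = √805234 ≈ 897.35, ∠ = arctan(25/897) ≈ 1.60°
pole (s+20): 20 + j25 → |·| = √(20²+25²) = √1025 ≈ 32.016, ∠ = arctan(25/20) ≈ 51.34°
pole (s+25): 25 + j25 → |·| = √(25²+25²) = √1250 ≈ 35.355, ∠ = arctan(25/25) ≈ 45.00°
∠T = 8.73° − 96.34° = -87.61°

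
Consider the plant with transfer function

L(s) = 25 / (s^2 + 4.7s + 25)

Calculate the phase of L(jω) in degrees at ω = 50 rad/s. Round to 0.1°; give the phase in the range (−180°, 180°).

At s = jω = j50:
quadratic: (j50)² + 4.7·j50 + 25 = -2475 + j235 → |·| ≈ 2486.1, ∠ ≈ 174.58°
∠L = 0.00° − 174.58° = -174.58°

-174.6°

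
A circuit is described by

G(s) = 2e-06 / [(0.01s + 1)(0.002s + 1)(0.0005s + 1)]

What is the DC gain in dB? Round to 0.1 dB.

G(0) = 2e-06 · 1 / 1 = 2e-06
20 log₁₀(2e-06) ≈ -113.98 dB

-114.0 dB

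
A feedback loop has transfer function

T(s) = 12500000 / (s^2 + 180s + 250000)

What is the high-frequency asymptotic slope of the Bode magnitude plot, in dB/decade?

Each pole contributes −20 dB/decade at high frequency; each zero contributes +20 dB/decade.
Net: 0 zero(s) − 2 pole(s) → -40 dB/decade.

-40 dB/decade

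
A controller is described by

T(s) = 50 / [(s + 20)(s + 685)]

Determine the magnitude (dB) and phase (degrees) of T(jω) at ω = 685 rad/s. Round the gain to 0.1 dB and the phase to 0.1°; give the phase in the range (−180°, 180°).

-82.5 dB, -133.3°

At s = jω = j685:
pole (s+20): 20 + j685 → |·| = √(20²+685²) = √469625 ≈ 685.29, ∠ = arctan(685/20) ≈ 88.33°
pole (s+685): 685 + j685 → |·| = √(685²+685²) = √938450 ≈ 968.74, ∠ = arctan(685/685) ≈ 45.00°
|T| = 50 / 6.6387e+05 ≈ 7.5316e-05
Gain = 20 log₁₀(7.5316e-05) ≈ -82.46 dB
∠T = 0.00° − 133.33° = -133.33°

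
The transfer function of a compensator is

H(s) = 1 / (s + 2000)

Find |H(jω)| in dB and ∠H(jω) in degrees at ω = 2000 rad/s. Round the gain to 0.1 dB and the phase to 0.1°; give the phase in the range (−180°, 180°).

Substitute s = j2000:
Numerator: 1 = 1 + j0
Denominator: (j2000) + 2000 = 2000 + j2000
|N| = √(1² + 0²) ≈ 1, ∠N ≈ 0.00°
|D| = √(2000² + 2000²) ≈ 2828.4, ∠D ≈ 45.00°
|H| = 1 / 2828.4 ≈ 0.00035356
Gain = 20 log₁₀(0.00035356) ≈ -69.03 dB
∠H = 0.00° − 45.00° = -45.00°

-69.0 dB, -45.0°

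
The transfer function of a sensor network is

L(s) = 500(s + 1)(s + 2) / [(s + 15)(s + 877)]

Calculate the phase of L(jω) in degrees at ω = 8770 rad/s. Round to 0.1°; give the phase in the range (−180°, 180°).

5.8°

At s = jω = j8770:
zero (s+1): 1 + j8770 → |·| = √(1²+8770²) = √76912901 ≈ 8770, ∠ = arctan(8770/1) ≈ 89.99°
zero (s+2): 2 + j8770 → |·| = √(2²+8770²) = √76912904 ≈ 8770, ∠ = arctan(8770/2) ≈ 89.99°
pole (s+15): 15 + j8770 → |·| = √(15²+8770²) = √76913125 ≈ 8770, ∠ = arctan(8770/15) ≈ 89.90°
pole (s+877): 877 + j8770 → |·| = √(877²+8770²) = √77682029 ≈ 8813.7, ∠ = arctan(8770/877) ≈ 84.29°
∠L = 179.98° − 174.19° = 5.79°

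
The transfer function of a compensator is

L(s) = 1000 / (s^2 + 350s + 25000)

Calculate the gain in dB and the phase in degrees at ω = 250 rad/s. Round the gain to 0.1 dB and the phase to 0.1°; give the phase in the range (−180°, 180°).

Substitute s = j250:
Numerator: 1000 = 1000 + j0
Denominator: (j250)^2 + 350(j250) + 25000 = -37500 + j87500
|N| = √(1000² + 0²) ≈ 1000, ∠N ≈ 0.00°
|D| = √(37500² + 87500²) ≈ 95197, ∠D ≈ 113.20°
|L| = 1000 / 95197 ≈ 0.010505
Gain = 20 log₁₀(0.010505) ≈ -39.57 dB
∠L = 0.00° − 113.20° = -113.20°

-39.6 dB, -113.2°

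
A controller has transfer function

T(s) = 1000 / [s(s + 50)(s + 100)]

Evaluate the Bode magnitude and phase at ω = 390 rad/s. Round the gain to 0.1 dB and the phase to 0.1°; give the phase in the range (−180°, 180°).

At s = jω = j390:
pole (s+50): 50 + j390 → |·| = √(50²+390²) = √154600 ≈ 393.19, ∠ = arctan(390/50) ≈ 82.69°
pole (s+100): 100 + j390 → |·| = √(100²+390²) = √162100 ≈ 402.62, ∠ = arctan(390/100) ≈ 75.62°
pole at origin: |s| = 390, ∠ = 90.00° (in denominator)
|T| = 1000 / 6.1739e+07 ≈ 1.6197e-05
Gain = 20 log₁₀(1.6197e-05) ≈ -95.81 dB
∠T = 0.00° − 248.31° = -248.31° ≡ 111.69° (principal value)

-95.8 dB, 111.7°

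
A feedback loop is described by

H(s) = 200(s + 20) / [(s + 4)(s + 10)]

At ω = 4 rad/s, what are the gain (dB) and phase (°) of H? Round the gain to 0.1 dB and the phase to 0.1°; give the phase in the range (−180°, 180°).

At s = jω = j4:
zero (s+20): 20 + j4 → |·| = √(20²+4²) = √416 ≈ 20.396, ∠ = arctan(4/20) ≈ 11.31°
pole (s+4): 4 + j4 → |·| = √(4²+4²) = √32 ≈ 5.6569, ∠ = arctan(4/4) ≈ 45.00°
pole (s+10): 10 + j4 → |·| = √(10²+4²) = √116 ≈ 10.77, ∠ = arctan(4/10) ≈ 21.80°
|H| = 200 · 20.396 / 60.925 ≈ 66.954
Gain = 20 log₁₀(66.954) ≈ 36.52 dB
∠H = 11.31° − 66.80° = -55.49°

36.5 dB, -55.5°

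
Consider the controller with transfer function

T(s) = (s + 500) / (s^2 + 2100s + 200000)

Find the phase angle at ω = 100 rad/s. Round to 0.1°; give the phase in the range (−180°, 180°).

Substitute s = j100:
Numerator: (j100) + 500 = 500 + j100
Denominator: (j100)^2 + 2100(j100) + 200000 = 190000 + j210000
|N| = √(500² + 100²) ≈ 509.9, ∠N ≈ 11.31°
|D| = √(190000² + 210000²) ≈ 2.832e+05, ∠D ≈ 47.86°
∠T = 11.31° − 47.86° = -36.55°

-36.6°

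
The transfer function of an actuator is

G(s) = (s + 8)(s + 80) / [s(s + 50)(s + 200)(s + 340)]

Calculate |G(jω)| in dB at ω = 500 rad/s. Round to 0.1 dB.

At s = jω = j500:
zero (s+8): 8 + j500 → |·| = √(8²+500²) = √250064 ≈ 500.06, ∠ = arctan(500/8) ≈ 89.08°
zero (s+80): 80 + j500 → |·| = √(80²+500²) = √256400 ≈ 506.36, ∠ = arctan(500/80) ≈ 80.91°
pole (s+50): 50 + j500 → |·| = √(50²+500²) = √252500 ≈ 502.49, ∠ = arctan(500/50) ≈ 84.29°
pole (s+200): 200 + j500 → |·| = √(200²+500²) = √290000 ≈ 538.52, ∠ = arctan(500/200) ≈ 68.20°
pole (s+340): 340 + j500 → |·| = √(340²+500²) = √365600 ≈ 604.65, ∠ = arctan(500/340) ≈ 55.78°
pole at origin: |s| = 500, ∠ = 90.00° (in denominator)
|G| = 1 · 2.5321e+05 / 8.1809e+10 ≈ 3.0951e-06
Gain = 20 log₁₀(3.0951e-06) ≈ -110.19 dB

-110.2 dB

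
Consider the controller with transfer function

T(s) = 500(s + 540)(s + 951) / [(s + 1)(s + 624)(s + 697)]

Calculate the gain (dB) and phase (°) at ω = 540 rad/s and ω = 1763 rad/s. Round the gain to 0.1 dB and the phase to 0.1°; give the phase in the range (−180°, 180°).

ω = 540: 0.5 dB, -93.9°; ω = 1763: -10.6 dB, -94.3°

At s = jω = j540:
zero (s+540): 540 + j540 → |·| = √(540²+540²) = √583200 ≈ 763.68, ∠ = arctan(540/540) ≈ 45.00°
zero (s+951): 951 + j540 → |·| = √(951²+540²) = √1196001 ≈ 1093.6, ∠ = arctan(540/951) ≈ 29.59°
pole (s+1): 1 + j540 → |·| = √(1²+540²) = √291601 ≈ 540, ∠ = arctan(540/1) ≈ 89.89°
pole (s+624): 624 + j540 → |·| = √(624²+540²) = √680976 ≈ 825.21, ∠ = arctan(540/624) ≈ 40.87°
pole (s+697): 697 + j540 → |·| = √(697²+540²) = √777409 ≈ 881.71, ∠ = arctan(540/697) ≈ 37.77°
|T| = 500 · 8.3516e+05 / 3.929e+08 ≈ 1.0628
Gain = 20 log₁₀(1.0628) ≈ 0.53 dB
∠T = 74.59° − 168.53° = -93.94°

At s = jω = j1763:
zero (s+540): 540 + j1763 → |·| = √(540²+1763²) = √3399769 ≈ 1843.8, ∠ = arctan(1763/540) ≈ 72.97°
zero (s+951): 951 + j1763 → |·| = √(951²+1763²) = √4012570 ≈ 2003.1, ∠ = arctan(1763/951) ≈ 61.66°
pole (s+1): 1 + j1763 → |·| = √(1²+1763²) = √3108170 ≈ 1763, ∠ = arctan(1763/1) ≈ 89.97°
pole (s+624): 624 + j1763 → |·| = √(624²+1763²) = √3497545 ≈ 1870.2, ∠ = arctan(1763/624) ≈ 70.51°
pole (s+697): 697 + j1763 → |·| = √(697²+1763²) = √3593978 ≈ 1895.8, ∠ = arctan(1763/697) ≈ 68.43°
|T| = 500 · 3.6933e+06 / 6.2508e+09 ≈ 0.29543
Gain = 20 log₁₀(0.29543) ≈ -10.59 dB
∠T = 134.63° − 228.91° = -94.28°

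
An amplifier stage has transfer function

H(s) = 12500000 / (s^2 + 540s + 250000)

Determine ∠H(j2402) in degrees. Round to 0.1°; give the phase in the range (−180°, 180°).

At s = jω = j2402:
quadratic: (j2402)² + 540·j2402 + 250000 = -5519604 + j1297080 → |·| ≈ 5.67e+06, ∠ ≈ 166.78°
∠H = 0.00° − 166.78° = -166.78°

-166.8°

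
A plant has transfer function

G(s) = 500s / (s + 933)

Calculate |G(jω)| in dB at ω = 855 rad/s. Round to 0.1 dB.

50.6 dB

At s = jω = j855:
zero at origin: s = j855 → |·| = 855, ∠ = 90.00°
pole (s+933): 933 + j855 → |·| = √(933²+855²) = √1601514 ≈ 1265.5, ∠ = arctan(855/933) ≈ 42.50°
|G| = 500 · 855 / 1265.5 ≈ 337.81
Gain = 20 log₁₀(337.81) ≈ 50.57 dB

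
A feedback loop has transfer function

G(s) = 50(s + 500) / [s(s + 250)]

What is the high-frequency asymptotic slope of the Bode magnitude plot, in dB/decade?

Each pole contributes −20 dB/decade at high frequency; each zero contributes +20 dB/decade.
Net: 1 zero(s) − 2 pole(s) → -20 dB/decade.

-20 dB/decade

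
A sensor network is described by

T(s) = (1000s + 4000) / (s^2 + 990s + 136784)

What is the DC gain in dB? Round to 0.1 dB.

-30.7 dB

T(0) = 4000 / 136784 ≈ 0.029243
20 log₁₀(0.029243) ≈ -30.68 dB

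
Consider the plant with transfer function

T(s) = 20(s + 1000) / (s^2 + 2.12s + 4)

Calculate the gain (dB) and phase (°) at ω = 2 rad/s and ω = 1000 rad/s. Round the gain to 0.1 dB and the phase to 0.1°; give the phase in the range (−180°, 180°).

At s = jω = j2:
zero (s+1000): 1000 + j2 → |·| = √(1000²+2²) = √1000004 ≈ 1000, ∠ = arctan(2/1000) ≈ 0.11°
quadratic: (j2)² + 2.12·j2 + 4 = 0 + j4.24 → |·| ≈ 4.24, ∠ ≈ 90.00°
|T| = 20 · 1000 / 4.24 ≈ 4717
Gain = 20 log₁₀(4717) ≈ 73.47 dB
∠T = 0.11° − 90.00° = -89.89°

At s = jω = j1000:
zero (s+1000): 1000 + j1000 → |·| = √(1000²+1000²) = √2000000 ≈ 1414.2, ∠ = arctan(1000/1000) ≈ 45.00°
quadratic: (j1000)² + 2.12·j1000 + 4 = -999996 + j2120 → |·| ≈ 1e+06, ∠ ≈ 179.88°
|T| = 20 · 1414.2 / 1e+06 ≈ 0.028284
Gain = 20 log₁₀(0.028284) ≈ -30.97 dB
∠T = 45.00° − 179.88° = -134.88°

ω = 2: 73.5 dB, -89.9°; ω = 1000: -31.0 dB, -134.9°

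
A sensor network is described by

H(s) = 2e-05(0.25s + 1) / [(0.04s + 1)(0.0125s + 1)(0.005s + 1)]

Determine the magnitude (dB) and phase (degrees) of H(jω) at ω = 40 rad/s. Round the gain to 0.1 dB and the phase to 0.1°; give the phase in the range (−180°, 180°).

-80.6 dB, -11.6°

At ω = 40 rad/s:
zero (1 + j40·0.25) = 1 + j10 → |·| ≈ 10.05, ∠ ≈ 84.29°
pole (1 + j40·0.04) = 1 + j1.6 → |·| ≈ 1.8868, ∠ ≈ 57.99°
pole (1 + j40·0.0125) = 1 + j0.5 → |·| ≈ 1.118, ∠ ≈ 26.57°
pole (1 + j40·0.005) = 1 + j0.2 → |·| ≈ 1.0198, ∠ ≈ 11.31°
|H| = 2e-05 · 10.05 / (1.8868 · 1.118 · 1.0198) ≈ 9.3436e-05
Gain = 20 log₁₀(9.3436e-05) ≈ -80.59 dB
∠H = (84.29°) − (57.99° + 26.57° + 11.31°) = -11.58°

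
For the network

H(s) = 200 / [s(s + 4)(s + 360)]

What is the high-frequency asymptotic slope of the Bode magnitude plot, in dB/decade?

Each pole contributes −20 dB/decade at high frequency; each zero contributes +20 dB/decade.
Net: 0 zero(s) − 3 pole(s) → -60 dB/decade.

-60 dB/decade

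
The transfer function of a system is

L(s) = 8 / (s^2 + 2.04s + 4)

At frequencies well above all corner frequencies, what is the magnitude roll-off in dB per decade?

Each pole contributes −20 dB/decade at high frequency; each zero contributes +20 dB/decade.
Net: 0 zero(s) − 2 pole(s) → -40 dB/decade.

-40 dB/decade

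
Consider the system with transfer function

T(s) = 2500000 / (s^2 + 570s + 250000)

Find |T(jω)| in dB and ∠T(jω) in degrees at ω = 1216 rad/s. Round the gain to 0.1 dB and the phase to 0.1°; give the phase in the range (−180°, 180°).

5.0 dB, -150.6°

At s = jω = j1216:
quadratic: (j1216)² + 570·j1216 + 250000 = -1228656 + j693120 → |·| ≈ 1.4107e+06, ∠ ≈ 150.57°
|T| = 2500000 / 1.4107e+06 ≈ 1.7722
Gain = 20 log₁₀(1.7722) ≈ 4.97 dB
∠T = 0.00° − 150.57° = -150.57°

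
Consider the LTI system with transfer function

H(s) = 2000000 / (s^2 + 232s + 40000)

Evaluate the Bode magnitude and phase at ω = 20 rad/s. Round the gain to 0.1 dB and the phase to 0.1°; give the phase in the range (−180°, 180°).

34.0 dB, -6.7°

At s = jω = j20:
quadratic: (j20)² + 232·j20 + 40000 = 39600 + j4640 → |·| ≈ 39871, ∠ ≈ 6.68°
|H| = 2000000 / 39871 ≈ 50.162
Gain = 20 log₁₀(50.162) ≈ 34.01 dB
∠H = 0.00° − 6.68° = -6.68°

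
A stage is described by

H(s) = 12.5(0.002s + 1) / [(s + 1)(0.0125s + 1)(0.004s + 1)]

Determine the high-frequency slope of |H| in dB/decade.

Each pole contributes −20 dB/decade at high frequency; each zero contributes +20 dB/decade.
Net: 1 zero(s) − 3 pole(s) → -40 dB/decade.

-40 dB/decade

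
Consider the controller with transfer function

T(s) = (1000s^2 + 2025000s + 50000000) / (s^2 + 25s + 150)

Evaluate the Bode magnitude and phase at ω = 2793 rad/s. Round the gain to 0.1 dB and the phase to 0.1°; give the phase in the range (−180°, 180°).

Substitute s = j2793:
Numerator: 1000(j2793)^2 + 2025000(j2793) + 50000000 = -7750849000 + j5655825000
Denominator: (j2793)^2 + 25(j2793) + 150 = -7800699 + j69825
|N| = √(7750849000² + 5655825000²) ≈ 9.595e+09, ∠N ≈ 143.88°
|D| = √(7800699² + 69825²) ≈ 7.801e+06, ∠D ≈ 179.49°
|T| = 9.595e+09 / 7.801e+06 ≈ 1230
Gain = 20 log₁₀(1230) ≈ 61.80 dB
∠T = 143.88° − 179.49° = -35.61°

61.8 dB, -35.6°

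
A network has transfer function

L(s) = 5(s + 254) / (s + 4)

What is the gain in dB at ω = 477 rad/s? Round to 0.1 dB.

15.1 dB

At s = jω = j477:
zero (s+254): 254 + j477 → |·| = √(254²+477²) = √292045 ≈ 540.41, ∠ = arctan(477/254) ≈ 61.96°
pole (s+4): 4 + j477 → |·| = √(4²+477²) = √227545 ≈ 477.02, ∠ = arctan(477/4) ≈ 89.52°
|L| = 5 · 540.41 / 477.02 ≈ 5.6644
Gain = 20 log₁₀(5.6644) ≈ 15.06 dB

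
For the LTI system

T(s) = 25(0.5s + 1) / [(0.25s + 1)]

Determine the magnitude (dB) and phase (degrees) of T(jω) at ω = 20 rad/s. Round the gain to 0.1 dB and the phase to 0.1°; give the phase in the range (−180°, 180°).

33.9 dB, 5.6°

At ω = 20 rad/s:
zero (1 + j20·0.5) = 1 + j10 → |·| ≈ 10.05, ∠ ≈ 84.29°
pole (1 + j20·0.25) = 1 + j5 → |·| ≈ 5.099, ∠ ≈ 78.69°
|T| = 25 · 10.05 / (5.099) ≈ 49.274
Gain = 20 log₁₀(49.274) ≈ 33.85 dB
∠T = (84.29°) − (78.69°) = 5.60°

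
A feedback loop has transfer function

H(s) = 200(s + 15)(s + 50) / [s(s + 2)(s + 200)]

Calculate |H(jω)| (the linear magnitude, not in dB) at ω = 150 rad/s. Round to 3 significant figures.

At s = jω = j150:
zero (s+15): 15 + j150 → |·| = √(15²+150²) = √22725 ≈ 150.75, ∠ = arctan(150/15) ≈ 84.29°
zero (s+50): 50 + j150 → |·| = √(50²+150²) = √25000 ≈ 158.11, ∠ = arctan(150/50) ≈ 71.57°
pole (s+2): 2 + j150 → |·| = √(2²+150²) = √22504 ≈ 150.01, ∠ = arctan(150/2) ≈ 89.24°
pole (s+200): 200 + j150 → |·| = √(200²+150²) = √62500 ≈ 250, ∠ = arctan(150/200) ≈ 36.87°
pole at origin: |s| = 150, ∠ = 90.00° (in denominator)
|H| = 200 · 23835 / 5.6254e+06 ≈ 0.84741

0.847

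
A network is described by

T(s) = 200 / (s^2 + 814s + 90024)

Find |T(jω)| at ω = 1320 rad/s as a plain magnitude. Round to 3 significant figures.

0.000101

Substitute s = j1320:
Numerator: 200 = 200 + j0
Denominator: (j1320)^2 + 814(j1320) + 90024 = -1652376 + j1074480
|N| = √(200² + 0²) ≈ 200, ∠N ≈ 0.00°
|D| = √(1652376² + 1074480²) ≈ 1.971e+06, ∠D ≈ 146.97°
|T| = 200 / 1.971e+06 ≈ 0.00010147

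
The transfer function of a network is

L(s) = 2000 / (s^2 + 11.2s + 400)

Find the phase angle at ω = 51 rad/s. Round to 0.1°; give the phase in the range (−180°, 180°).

At s = jω = j51:
quadratic: (j51)² + 11.2·j51 + 400 = -2201 + j571.2 → |·| ≈ 2273.9, ∠ ≈ 165.45°
∠L = 0.00° − 165.45° = -165.45°

-165.5°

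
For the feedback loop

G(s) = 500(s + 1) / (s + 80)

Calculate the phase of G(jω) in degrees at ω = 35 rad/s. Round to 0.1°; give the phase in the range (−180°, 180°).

64.7°

At s = jω = j35:
zero (s+1): 1 + j35 → |·| = √(1²+35²) = √1226 ≈ 35.014, ∠ = arctan(35/1) ≈ 88.36°
pole (s+80): 80 + j35 → |·| = √(80²+35²) = √7625 ≈ 87.321, ∠ = arctan(35/80) ≈ 23.63°
∠G = 88.36° − 23.63° = 64.73°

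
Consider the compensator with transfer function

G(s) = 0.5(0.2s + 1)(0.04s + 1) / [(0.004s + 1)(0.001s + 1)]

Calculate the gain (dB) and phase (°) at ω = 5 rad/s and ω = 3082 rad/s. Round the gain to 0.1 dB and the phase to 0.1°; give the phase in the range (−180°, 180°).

At ω = 5 rad/s:
zero (1 + j5·0.2) = 1 + j1 → |·| ≈ 1.4142, ∠ ≈ 45.00°
zero (1 + j5·0.04) = 1 + j0.2 → |·| ≈ 1.0198, ∠ ≈ 11.31°
pole (1 + j5·0.004) = 1 + j0.02 → |·| ≈ 1.0002, ∠ ≈ 1.15°
pole (1 + j5·0.001) = 1 + j0.005 → |·| ≈ 1, ∠ ≈ 0.29°
|G| = 0.5 · 1.4142 · 1.0198 / (1.0002 · 1) ≈ 0.72096
Gain = 20 log₁₀(0.72096) ≈ -2.84 dB
∠G = (45.00° + 11.31°) − (1.15° + 0.29°) = 54.87°

At ω = 3082 rad/s:
zero (1 + j3082·0.2) = 1 + j616.4 → |·| ≈ 616.4, ∠ ≈ 89.91°
zero (1 + j3082·0.04) = 1 + j123.28 → |·| ≈ 123.28, ∠ ≈ 89.54°
pole (1 + j3082·0.004) = 1 + j12.328 → |·| ≈ 12.368, ∠ ≈ 85.36°
pole (1 + j3082·0.001) = 1 + j3.082 → |·| ≈ 3.2402, ∠ ≈ 72.02°
|G| = 0.5 · 616.4 · 123.28 / (12.368 · 3.2402) ≈ 948.1
Gain = 20 log₁₀(948.1) ≈ 59.54 dB
∠G = (89.91° + 89.54°) − (85.36° + 72.02°) = 22.07°

ω = 5: -2.8 dB, 54.9°; ω = 3082: 59.5 dB, 22.1°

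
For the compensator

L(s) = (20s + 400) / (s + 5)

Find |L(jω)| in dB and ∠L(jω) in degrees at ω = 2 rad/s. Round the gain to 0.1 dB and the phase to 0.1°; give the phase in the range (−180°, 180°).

Substitute s = j2:
Numerator: 20(j2) + 400 = 400 + j40
Denominator: (j2) + 5 = 5 + j2
|N| = √(400² + 40²) ≈ 402, ∠N ≈ 5.71°
|D| = √(5² + 2²) ≈ 5.3852, ∠D ≈ 21.80°
|L| = 402 / 5.3852 ≈ 74.649
Gain = 20 log₁₀(74.649) ≈ 37.46 dB
∠L = 5.71° − 21.80° = -16.09°

37.5 dB, -16.1°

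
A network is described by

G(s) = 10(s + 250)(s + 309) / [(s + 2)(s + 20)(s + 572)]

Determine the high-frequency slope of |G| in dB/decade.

Each pole contributes −20 dB/decade at high frequency; each zero contributes +20 dB/decade.
Net: 2 zero(s) − 3 pole(s) → -20 dB/decade.

-20 dB/decade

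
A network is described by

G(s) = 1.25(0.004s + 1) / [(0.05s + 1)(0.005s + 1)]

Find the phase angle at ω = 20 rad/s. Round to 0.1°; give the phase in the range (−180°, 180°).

-46.1°

At ω = 20 rad/s:
zero (1 + j20·0.004) = 1 + j0.08 → |·| ≈ 1.0032, ∠ ≈ 4.57°
pole (1 + j20·0.05) = 1 + j1 → |·| ≈ 1.4142, ∠ ≈ 45.00°
pole (1 + j20·0.005) = 1 + j0.1 → |·| ≈ 1.005, ∠ ≈ 5.71°
∠G = (4.57°) − (45.00° + 5.71°) = -46.14°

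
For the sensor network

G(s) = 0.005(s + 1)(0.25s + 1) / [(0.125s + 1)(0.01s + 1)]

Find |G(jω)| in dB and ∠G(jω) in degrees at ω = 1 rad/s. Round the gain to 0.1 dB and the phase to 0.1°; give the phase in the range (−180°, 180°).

At ω = 1 rad/s:
zero (1 + j1·1) = 1 + j1 → |·| ≈ 1.4142, ∠ ≈ 45.00°
zero (1 + j1·0.25) = 1 + j0.25 → |·| ≈ 1.0308, ∠ ≈ 14.04°
pole (1 + j1·0.125) = 1 + j0.125 → |·| ≈ 1.0078, ∠ ≈ 7.13°
pole (1 + j1·0.01) = 1 + j0.01 → |·| ≈ 1, ∠ ≈ 0.57°
|G| = 0.005 · 1.4142 · 1.0308 / (1.0078 · 1) ≈ 0.0072324
Gain = 20 log₁₀(0.0072324) ≈ -42.81 dB
∠G = (45.00° + 14.04°) − (7.13° + 0.57°) = 51.34°

-42.8 dB, 51.3°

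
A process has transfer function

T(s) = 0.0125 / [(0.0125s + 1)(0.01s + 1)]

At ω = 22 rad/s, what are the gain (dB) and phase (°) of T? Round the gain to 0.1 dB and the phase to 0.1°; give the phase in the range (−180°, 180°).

At ω = 22 rad/s:
pole (1 + j22·0.0125) = 1 + j0.275 → |·| ≈ 1.0371, ∠ ≈ 15.38°
pole (1 + j22·0.01) = 1 + j0.22 → |·| ≈ 1.0239, ∠ ≈ 12.41°
|T| = 0.0125 · 1 / (1.0371 · 1.0239) ≈ 0.011772
Gain = 20 log₁₀(0.011772) ≈ -38.58 dB
∠T = (0°) − (15.38° + 12.41°) = -27.79°

-38.6 dB, -27.8°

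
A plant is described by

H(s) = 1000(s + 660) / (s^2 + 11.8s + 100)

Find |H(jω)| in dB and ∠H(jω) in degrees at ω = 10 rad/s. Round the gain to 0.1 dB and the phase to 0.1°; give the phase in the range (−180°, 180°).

At s = jω = j10:
zero (s+660): 660 + j10 → |·| = √(660²+10²) = √435700 ≈ 660.08, ∠ = arctan(10/660) ≈ 0.87°
quadratic: (j10)² + 11.8·j10 + 100 = 0 + j118 → |·| ≈ 118, ∠ ≈ 90.00°
|H| = 1000 · 660.08 / 118 ≈ 5593.9
Gain = 20 log₁₀(5593.9) ≈ 74.95 dB
∠H = 0.87° − 90.00° = -89.13°

75.0 dB, -89.1°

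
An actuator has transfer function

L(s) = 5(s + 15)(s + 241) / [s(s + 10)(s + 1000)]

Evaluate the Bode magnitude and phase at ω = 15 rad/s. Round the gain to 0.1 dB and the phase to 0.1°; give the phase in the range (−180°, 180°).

-20.5 dB, -98.6°

At s = jω = j15:
zero (s+15): 15 + j15 → |·| = √(15²+15²) = √450 ≈ 21.213, ∠ = arctan(15/15) ≈ 45.00°
zero (s+241): 241 + j15 → |·| = √(241²+15²) = √58306 ≈ 241.47, ∠ = arctan(15/241) ≈ 3.56°
pole (s+10): 10 + j15 → |·| = √(10²+15²) = √325 ≈ 18.028, ∠ = arctan(15/10) ≈ 56.31°
pole (s+1000): 1000 + j15 → |·| = √(1000²+15²) = √1000225 ≈ 1000.1, ∠ = arctan(15/1000) ≈ 0.86°
pole at origin: |s| = 15, ∠ = 90.00° (in denominator)
|L| = 5 · 5122.3 / 2.7045e+05 ≈ 0.0947
Gain = 20 log₁₀(0.0947) ≈ -20.47 dB
∠L = 48.56° − 147.17° = -98.61°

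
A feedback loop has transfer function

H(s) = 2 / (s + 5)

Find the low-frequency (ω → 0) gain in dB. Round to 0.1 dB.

H(0) = 2 / (5) = 0.4
20 log₁₀(0.4) ≈ -7.96 dB

-8.0 dB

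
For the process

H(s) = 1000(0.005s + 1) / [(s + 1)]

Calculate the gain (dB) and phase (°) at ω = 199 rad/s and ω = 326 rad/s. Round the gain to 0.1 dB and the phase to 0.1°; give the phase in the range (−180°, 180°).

ω = 199: 17.0 dB, -44.9°; ω = 326: 15.4 dB, -31.4°

At ω = 199 rad/s:
zero (1 + j199·0.005) = 1 + j0.995 → |·| ≈ 1.4107, ∠ ≈ 44.86°
pole (1 + j199·1) = 1 + j199 → |·| ≈ 199, ∠ ≈ 89.71°
|H| = 1000 · 1.4107 / (199) ≈ 7.0889
Gain = 20 log₁₀(7.0889) ≈ 17.01 dB
∠H = (44.86°) − (89.71°) = -44.85°

At ω = 326 rad/s:
zero (1 + j326·0.005) = 1 + j1.63 → |·| ≈ 1.9123, ∠ ≈ 58.47°
pole (1 + j326·1) = 1 + j326 → |·| ≈ 326, ∠ ≈ 89.82°
|H| = 1000 · 1.9123 / (326) ≈ 5.866
Gain = 20 log₁₀(5.866) ≈ 15.37 dB
∠H = (58.47°) − (89.82°) = -31.35°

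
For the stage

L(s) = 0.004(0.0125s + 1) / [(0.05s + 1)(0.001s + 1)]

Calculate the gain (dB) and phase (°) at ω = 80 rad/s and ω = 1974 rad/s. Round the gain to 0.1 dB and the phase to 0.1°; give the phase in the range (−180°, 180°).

At ω = 80 rad/s:
zero (1 + j80·0.0125) = 1 + j1 → |·| ≈ 1.4142, ∠ ≈ 45.00°
pole (1 + j80·0.05) = 1 + j4 → |·| ≈ 4.1231, ∠ ≈ 75.96°
pole (1 + j80·0.001) = 1 + j0.08 → |·| ≈ 1.0032, ∠ ≈ 4.57°
|L| = 0.004 · 1.4142 / (4.1231 · 1.0032) ≈ 0.0013676
Gain = 20 log₁₀(0.0013676) ≈ -57.28 dB
∠L = (45.00°) − (75.96° + 4.57°) = -35.53°

At ω = 1974 rad/s:
zero (1 + j1974·0.0125) = 1 + j24.675 → |·| ≈ 24.695, ∠ ≈ 87.68°
pole (1 + j1974·0.05) = 1 + j98.7 → |·| ≈ 98.705, ∠ ≈ 89.42°
pole (1 + j1974·0.001) = 1 + j1.974 → |·| ≈ 2.2128, ∠ ≈ 63.13°
|L| = 0.004 · 24.695 / (98.705 · 2.2128) ≈ 0.00045226
Gain = 20 log₁₀(0.00045226) ≈ -66.89 dB
∠L = (87.68°) − (89.42° + 63.13°) = -64.87°

ω = 80: -57.3 dB, -35.5°; ω = 1974: -66.9 dB, -64.9°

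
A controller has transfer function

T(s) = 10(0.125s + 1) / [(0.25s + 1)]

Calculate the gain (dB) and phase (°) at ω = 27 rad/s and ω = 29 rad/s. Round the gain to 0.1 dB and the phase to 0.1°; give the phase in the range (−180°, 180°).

ω = 27: 14.3 dB, -8.1°; ω = 29: 14.2 dB, -7.6°

At ω = 27 rad/s:
zero (1 + j27·0.125) = 1 + j3.375 → |·| ≈ 3.52, ∠ ≈ 73.50°
pole (1 + j27·0.25) = 1 + j6.75 → |·| ≈ 6.8237, ∠ ≈ 81.57°
|T| = 10 · 3.52 / (6.8237) ≈ 5.1585
Gain = 20 log₁₀(5.1585) ≈ 14.25 dB
∠T = (73.50°) − (81.57°) = -8.07°

At ω = 29 rad/s:
zero (1 + j29·0.125) = 1 + j3.625 → |·| ≈ 3.7604, ∠ ≈ 74.58°
pole (1 + j29·0.25) = 1 + j7.25 → |·| ≈ 7.3186, ∠ ≈ 82.15°
|T| = 10 · 3.7604 / (7.3186) ≈ 5.1381
Gain = 20 log₁₀(5.1381) ≈ 14.22 dB
∠T = (74.58°) − (82.15°) = -7.57°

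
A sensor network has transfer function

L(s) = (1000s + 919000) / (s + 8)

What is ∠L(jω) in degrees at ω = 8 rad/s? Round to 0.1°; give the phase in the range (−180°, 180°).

-44.5°

Substitute s = j8:
Numerator: 1000(j8) + 919000 = 919000 + j8000
Denominator: (j8) + 8 = 8 + j8
|N| = √(919000² + 8000²) ≈ 9.1903e+05, ∠N ≈ 0.50°
|D| = √(8² + 8²) ≈ 11.314, ∠D ≈ 45.00°
∠L = 0.50° − 45.00° = -44.50°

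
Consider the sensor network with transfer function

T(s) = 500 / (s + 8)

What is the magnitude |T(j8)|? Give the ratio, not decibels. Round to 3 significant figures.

At s = jω = j8:
pole (s+8): 8 + j8 → |·| = √(8²+8²) = √128 ≈ 11.314, ∠ = arctan(8/8) ≈ 45.00°
|T| = 500 / 11.314 ≈ 44.193

44.2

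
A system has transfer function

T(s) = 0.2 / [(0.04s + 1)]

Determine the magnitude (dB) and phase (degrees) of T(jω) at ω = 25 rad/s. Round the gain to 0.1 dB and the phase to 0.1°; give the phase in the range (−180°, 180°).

At ω = 25 rad/s:
pole (1 + j25·0.04) = 1 + j1 → |·| ≈ 1.4142, ∠ ≈ 45.00°
|T| = 0.2 · 1 / (1.4142) ≈ 0.14142
Gain = 20 log₁₀(0.14142) ≈ -16.99 dB
∠T = (0°) − (45.00°) = -45.00°

-17.0 dB, -45.0°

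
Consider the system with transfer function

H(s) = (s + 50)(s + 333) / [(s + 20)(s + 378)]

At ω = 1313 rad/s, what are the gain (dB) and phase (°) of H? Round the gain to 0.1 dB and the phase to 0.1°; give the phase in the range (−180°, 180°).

At s = jω = j1313:
zero (s+50): 50 + j1313 → |·| = √(50²+1313²) = √1726469 ≈ 1314, ∠ = arctan(1313/50) ≈ 87.82°
zero (s+333): 333 + j1313 → |·| = √(333²+1313²) = √1834858 ≈ 1354.6, ∠ = arctan(1313/333) ≈ 75.77°
pole (s+20): 20 + j1313 → |·| = √(20²+1313²) = √1724369 ≈ 1313.2, ∠ = arctan(1313/20) ≈ 89.13°
pole (s+378): 378 + j1313 → |·| = √(378²+1313²) = √1866853 ≈ 1366.3, ∠ = arctan(1313/378) ≈ 73.94°
|H| = 1 · 1.7799e+06 / 1.7942e+06 ≈ 0.99203
Gain = 20 log₁₀(0.99203) ≈ -0.07 dB
∠H = 163.59° − 163.07° = 0.52°

-0.1 dB, 0.5°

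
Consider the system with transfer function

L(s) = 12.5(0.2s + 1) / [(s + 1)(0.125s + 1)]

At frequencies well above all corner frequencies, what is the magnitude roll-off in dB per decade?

-20 dB/decade

Each pole contributes −20 dB/decade at high frequency; each zero contributes +20 dB/decade.
Net: 1 zero(s) − 2 pole(s) → -20 dB/decade.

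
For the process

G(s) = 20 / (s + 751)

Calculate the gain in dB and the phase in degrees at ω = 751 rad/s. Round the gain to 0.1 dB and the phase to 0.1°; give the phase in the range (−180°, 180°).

At s = jω = j751:
pole (s+751): 751 + j751 → |·| = √(751²+751²) = √1128002 ≈ 1062.1, ∠ = arctan(751/751) ≈ 45.00°
|G| = 20 / 1062.1 ≈ 0.018831
Gain = 20 log₁₀(0.018831) ≈ -34.50 dB
∠G = 0.00° − 45.00° = -45.00°

-34.5 dB, -45.0°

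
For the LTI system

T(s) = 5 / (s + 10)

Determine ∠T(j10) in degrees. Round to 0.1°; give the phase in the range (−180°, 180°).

-45.0°

Substitute s = j10:
Numerator: 5 = 5 + j0
Denominator: (j10) + 10 = 10 + j10
|N| = √(5² + 0²) ≈ 5, ∠N ≈ 0.00°
|D| = √(10² + 10²) ≈ 14.142, ∠D ≈ 45.00°
∠T = 0.00° − 45.00° = -45.00°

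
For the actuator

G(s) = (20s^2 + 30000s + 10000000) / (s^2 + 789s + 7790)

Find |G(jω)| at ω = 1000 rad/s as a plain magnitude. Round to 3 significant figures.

24.9

Substitute s = j1000:
Numerator: 20(j1000)^2 + 30000(j1000) + 10000000 = -10000000 + j30000000
Denominator: (j1000)^2 + 789(j1000) + 7790 = -992210 + j789000
|N| = √(10000000² + 30000000²) ≈ 3.1623e+07, ∠N ≈ 108.43°
|D| = √(992210² + 789000²) ≈ 1.2677e+06, ∠D ≈ 141.51°
|G| = 3.1623e+07 / 1.2677e+06 ≈ 24.945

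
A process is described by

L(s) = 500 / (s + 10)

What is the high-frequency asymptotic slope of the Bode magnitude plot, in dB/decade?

Each pole contributes −20 dB/decade at high frequency; each zero contributes +20 dB/decade.
Net: 0 zero(s) − 1 pole(s) → -20 dB/decade.

-20 dB/decade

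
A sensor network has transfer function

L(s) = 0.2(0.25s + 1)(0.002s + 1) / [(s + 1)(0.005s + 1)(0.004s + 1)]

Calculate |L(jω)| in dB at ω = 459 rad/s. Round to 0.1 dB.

-37.7 dB

At ω = 459 rad/s:
zero (1 + j459·0.25) = 1 + j114.75 → |·| ≈ 114.75, ∠ ≈ 89.50°
zero (1 + j459·0.002) = 1 + j0.918 → |·| ≈ 1.3575, ∠ ≈ 42.55°
pole (1 + j459·1) = 1 + j459 → |·| ≈ 459, ∠ ≈ 89.88°
pole (1 + j459·0.005) = 1 + j2.295 → |·| ≈ 2.5034, ∠ ≈ 66.46°
pole (1 + j459·0.004) = 1 + j1.836 → |·| ≈ 2.0907, ∠ ≈ 61.42°
|L| = 0.2 · 114.75 · 1.3575 / (459 · 2.5034 · 2.0907) ≈ 0.012968
Gain = 20 log₁₀(0.012968) ≈ -37.74 dB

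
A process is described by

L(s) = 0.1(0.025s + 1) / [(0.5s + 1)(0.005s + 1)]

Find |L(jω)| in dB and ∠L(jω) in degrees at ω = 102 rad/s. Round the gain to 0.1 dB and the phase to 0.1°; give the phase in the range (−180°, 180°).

At ω = 102 rad/s:
zero (1 + j102·0.025) = 1 + j2.55 → |·| ≈ 2.7391, ∠ ≈ 68.59°
pole (1 + j102·0.5) = 1 + j51 → |·| ≈ 51.01, ∠ ≈ 88.88°
pole (1 + j102·0.005) = 1 + j0.51 → |·| ≈ 1.1225, ∠ ≈ 27.02°
|L| = 0.1 · 2.7391 / (51.01 · 1.1225) ≈ 0.0047837
Gain = 20 log₁₀(0.0047837) ≈ -46.40 dB
∠L = (68.59°) − (88.88° + 27.02°) = -47.31°

-46.4 dB, -47.3°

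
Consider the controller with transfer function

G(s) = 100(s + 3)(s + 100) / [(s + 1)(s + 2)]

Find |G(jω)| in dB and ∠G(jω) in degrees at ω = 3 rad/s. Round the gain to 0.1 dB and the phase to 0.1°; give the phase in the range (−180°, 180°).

71.4 dB, -81.2°

At s = jω = j3:
zero (s+3): 3 + j3 → |·| = √(3²+3²) = √18 ≈ 4.2426, ∠ = arctan(3/3) ≈ 45.00°
zero (s+100): 100 + j3 → |·| = √(100²+3²) = √10009 ≈ 100.04, ∠ = arctan(3/100) ≈ 1.72°
pole (s+1): 1 + j3 → |·| = √(1²+3²) = √10 ≈ 3.1623, ∠ = arctan(3/1) ≈ 71.57°
pole (s+2): 2 + j3 → |·| = √(2²+3²) = √13 ≈ 3.6056, ∠ = arctan(3/2) ≈ 56.31°
|G| = 100 · 424.43 / 11.402 ≈ 3722.4
Gain = 20 log₁₀(3722.4) ≈ 71.42 dB
∠G = 46.72° − 127.88° = -81.16°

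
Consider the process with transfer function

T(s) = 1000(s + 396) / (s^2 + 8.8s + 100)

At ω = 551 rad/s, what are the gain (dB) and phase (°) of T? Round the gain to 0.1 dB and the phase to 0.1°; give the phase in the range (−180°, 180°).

At s = jω = j551:
zero (s+396): 396 + j551 → |·| = √(396²+551²) = √460417 ≈ 678.54, ∠ = arctan(551/396) ≈ 54.30°
quadratic: (j551)² + 8.8·j551 + 100 = -303501 + j4848.8 → |·| ≈ 3.0354e+05, ∠ ≈ 179.08°
|T| = 1000 · 678.54 / 3.0354e+05 ≈ 2.2354
Gain = 20 log₁₀(2.2354) ≈ 6.99 dB
∠T = 54.30° − 179.08° = -124.78°

7.0 dB, -124.8°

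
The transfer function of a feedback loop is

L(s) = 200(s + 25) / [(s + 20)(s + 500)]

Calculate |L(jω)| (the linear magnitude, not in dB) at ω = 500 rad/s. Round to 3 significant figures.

0.283

At s = jω = j500:
zero (s+25): 25 + j500 → |·| = √(25²+500²) = √250625 ≈ 500.62, ∠ = arctan(500/25) ≈ 87.14°
pole (s+20): 20 + j500 → |·| = √(20²+500²) = √250400 ≈ 500.4, ∠ = arctan(500/20) ≈ 87.71°
pole (s+500): 500 + j500 → |·| = √(500²+500²) = √500000 ≈ 707.11, ∠ = arctan(500/500) ≈ 45.00°
|L| = 200 · 500.62 / 3.5384e+05 ≈ 0.28296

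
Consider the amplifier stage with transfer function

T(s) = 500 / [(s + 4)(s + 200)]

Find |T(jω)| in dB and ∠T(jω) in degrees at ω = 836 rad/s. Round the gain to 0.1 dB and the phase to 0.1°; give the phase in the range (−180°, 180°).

-63.2 dB, -166.3°

At s = jω = j836:
pole (s+4): 4 + j836 → |·| = √(4²+836²) = √698912 ≈ 836.01, ∠ = arctan(836/4) ≈ 89.73°
pole (s+200): 200 + j836 → |·| = √(200²+836²) = √738896 ≈ 859.59, ∠ = arctan(836/200) ≈ 76.55°
|T| = 500 / 7.1863e+05 ≈ 0.00069577
Gain = 20 log₁₀(0.00069577) ≈ -63.15 dB
∠T = 0.00° − 166.28° = -166.28°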